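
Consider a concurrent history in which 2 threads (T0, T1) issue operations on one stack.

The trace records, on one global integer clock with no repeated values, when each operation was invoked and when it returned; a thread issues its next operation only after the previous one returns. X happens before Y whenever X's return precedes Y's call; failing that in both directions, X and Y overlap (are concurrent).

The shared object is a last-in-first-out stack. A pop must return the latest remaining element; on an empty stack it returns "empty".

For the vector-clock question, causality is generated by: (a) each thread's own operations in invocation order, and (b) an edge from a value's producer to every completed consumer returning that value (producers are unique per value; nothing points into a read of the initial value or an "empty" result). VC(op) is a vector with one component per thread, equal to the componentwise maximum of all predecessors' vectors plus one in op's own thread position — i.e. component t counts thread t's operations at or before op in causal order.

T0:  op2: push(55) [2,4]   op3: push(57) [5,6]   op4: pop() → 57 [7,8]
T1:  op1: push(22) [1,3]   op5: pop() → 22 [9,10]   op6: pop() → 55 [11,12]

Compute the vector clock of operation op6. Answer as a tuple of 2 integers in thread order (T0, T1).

(1, 3)

invoked at 1, op1 has no predecessors; its own T1 bump gives (0, 1)
invoked at 2, op2 has no predecessors; its own T0 bump gives (1, 0)
op5, invoked 9, takes VC(op1)=(0, 1) under max, adds 1 for T1 → (0, 2)
op3, invoked 5, takes VC(op2)=(1, 0) under max, adds 1 for T0 → (2, 0)
op4, invoked 7, takes VC(op3)=(2, 0) under max, adds 1 for T0 → (3, 0)
op6, invoked 11, takes VC(op2)=(1, 0), VC(op5)=(0, 2) under max, adds 1 for T1 → (1, 3)
target: VC(op6) = (1, 3)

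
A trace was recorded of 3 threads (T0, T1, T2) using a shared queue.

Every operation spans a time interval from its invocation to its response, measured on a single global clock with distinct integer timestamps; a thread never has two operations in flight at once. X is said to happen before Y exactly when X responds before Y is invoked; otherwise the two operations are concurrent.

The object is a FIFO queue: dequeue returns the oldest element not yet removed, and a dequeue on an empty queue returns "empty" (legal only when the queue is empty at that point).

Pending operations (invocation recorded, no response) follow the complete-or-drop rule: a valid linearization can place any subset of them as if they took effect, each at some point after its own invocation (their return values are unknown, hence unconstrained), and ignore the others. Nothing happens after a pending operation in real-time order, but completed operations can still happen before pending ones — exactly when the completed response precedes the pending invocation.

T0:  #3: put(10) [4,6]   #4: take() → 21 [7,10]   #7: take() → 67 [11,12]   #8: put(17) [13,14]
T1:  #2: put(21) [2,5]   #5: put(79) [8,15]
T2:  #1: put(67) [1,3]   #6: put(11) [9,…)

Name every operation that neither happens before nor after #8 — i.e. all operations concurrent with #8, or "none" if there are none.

#5, #6

#8 spans [13,14]; an op avoiding the whole window 13..14 is ordered, any other is concurrent
#1 [1,3]: before
#2 [2,5]: before
#3 [4,6]: before
#4 [7,10]: before
#5 [8,15]: concurrent
#6 [9,…): concurrent
#7 [11,12]: before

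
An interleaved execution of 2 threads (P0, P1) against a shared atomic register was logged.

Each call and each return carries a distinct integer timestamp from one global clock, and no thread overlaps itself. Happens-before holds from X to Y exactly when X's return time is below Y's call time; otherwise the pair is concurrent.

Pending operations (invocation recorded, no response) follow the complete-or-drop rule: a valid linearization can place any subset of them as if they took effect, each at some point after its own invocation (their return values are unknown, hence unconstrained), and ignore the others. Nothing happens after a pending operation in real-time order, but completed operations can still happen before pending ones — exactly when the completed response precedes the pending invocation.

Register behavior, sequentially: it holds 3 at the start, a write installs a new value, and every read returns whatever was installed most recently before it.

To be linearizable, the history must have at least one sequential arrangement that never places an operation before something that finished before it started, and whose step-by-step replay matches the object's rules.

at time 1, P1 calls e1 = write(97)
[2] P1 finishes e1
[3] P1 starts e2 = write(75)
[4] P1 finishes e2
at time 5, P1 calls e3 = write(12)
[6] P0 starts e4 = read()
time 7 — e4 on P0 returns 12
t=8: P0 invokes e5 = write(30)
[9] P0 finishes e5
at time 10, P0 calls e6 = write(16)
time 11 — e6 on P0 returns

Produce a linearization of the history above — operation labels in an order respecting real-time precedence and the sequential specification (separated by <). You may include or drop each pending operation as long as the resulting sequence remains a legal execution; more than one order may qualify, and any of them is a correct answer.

e1 < e2 < e3 < e4 < e5 < e6

1. e1 write(97), leaving value 97
2. e2 write(75), leaving value 75
3. e3 write(12) (pending, included), leaving value 12
4. e4 read() → 12, leaving value 12
5. e5 write(30), leaving value 30
6. e6 write(16), leaving value 16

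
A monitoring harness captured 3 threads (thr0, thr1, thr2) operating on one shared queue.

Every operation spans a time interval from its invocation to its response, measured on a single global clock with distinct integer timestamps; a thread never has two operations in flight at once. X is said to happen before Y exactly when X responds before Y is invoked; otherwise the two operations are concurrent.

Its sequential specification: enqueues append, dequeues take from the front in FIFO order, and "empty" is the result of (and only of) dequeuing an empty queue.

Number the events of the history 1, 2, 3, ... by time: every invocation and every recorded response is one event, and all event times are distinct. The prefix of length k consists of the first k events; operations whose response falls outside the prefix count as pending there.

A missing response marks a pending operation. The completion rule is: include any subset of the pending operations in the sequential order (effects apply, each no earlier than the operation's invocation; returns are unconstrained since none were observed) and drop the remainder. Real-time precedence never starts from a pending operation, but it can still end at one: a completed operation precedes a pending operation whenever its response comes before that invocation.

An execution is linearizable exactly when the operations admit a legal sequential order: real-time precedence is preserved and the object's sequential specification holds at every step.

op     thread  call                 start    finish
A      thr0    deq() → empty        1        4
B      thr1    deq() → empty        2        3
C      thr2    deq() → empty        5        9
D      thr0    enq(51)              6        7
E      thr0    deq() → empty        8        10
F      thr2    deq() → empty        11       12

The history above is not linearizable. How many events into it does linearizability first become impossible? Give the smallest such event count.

one valid order for events 1..9 is A, B, C, D:
step 1: A deq() → empty — queue <>
step 2: B deq() → empty — queue <>
step 3: C deq() → empty — queue <>
step 4: D enq(51) — queue <51>
with event 10 included (E responding at time 10), all real-time-consistent orders fail
take A, B, C, D, E: step 5 already fails, because E deq() → empty cannot occur there
take A, B, D, C, E: step 4 already fails, because C deq() → empty cannot occur there

10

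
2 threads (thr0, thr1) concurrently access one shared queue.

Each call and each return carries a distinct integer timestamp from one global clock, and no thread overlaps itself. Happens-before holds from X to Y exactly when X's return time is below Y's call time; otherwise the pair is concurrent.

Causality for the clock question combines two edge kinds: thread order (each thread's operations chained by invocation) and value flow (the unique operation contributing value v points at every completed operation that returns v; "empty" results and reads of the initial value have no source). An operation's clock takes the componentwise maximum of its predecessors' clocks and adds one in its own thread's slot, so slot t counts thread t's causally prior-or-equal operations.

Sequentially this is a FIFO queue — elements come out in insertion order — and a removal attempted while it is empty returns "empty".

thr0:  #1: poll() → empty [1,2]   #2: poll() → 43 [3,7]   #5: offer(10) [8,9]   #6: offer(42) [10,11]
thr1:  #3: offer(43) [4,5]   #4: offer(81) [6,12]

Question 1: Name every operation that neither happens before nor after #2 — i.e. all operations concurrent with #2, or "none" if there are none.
#3, #4

#2 spans [3,7]; an op avoiding the whole window 3..7 is ordered, any other is concurrent
#1 [1,2]: before
#3 [4,5]: concurrent
#4 [6,12]: concurrent
#5 [8,9]: after
#6 [10,11]: after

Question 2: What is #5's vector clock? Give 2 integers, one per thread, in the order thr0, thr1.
(3, 1)

root op #3, invoked 4: fresh clock plus thr1's own tick → (0, 1)
root op #1, invoked 1: fresh clock plus thr0's own tick → (1, 0)
#4 (invocation 6): componentwise max over VC(#3)=(0, 1), +1 at thr1, giving (0, 2)
#2 (invocation 3): componentwise max over VC(#1)=(1, 0), VC(#3)=(0, 1), +1 at thr0, giving (2, 1)
#5 (invocation 8): componentwise max over VC(#2)=(2, 1), +1 at thr0, giving (3, 1)
#6 (invocation 10): componentwise max over VC(#5)=(3, 1), +1 at thr0, giving (4, 1)
target: VC(#5) = (3, 1)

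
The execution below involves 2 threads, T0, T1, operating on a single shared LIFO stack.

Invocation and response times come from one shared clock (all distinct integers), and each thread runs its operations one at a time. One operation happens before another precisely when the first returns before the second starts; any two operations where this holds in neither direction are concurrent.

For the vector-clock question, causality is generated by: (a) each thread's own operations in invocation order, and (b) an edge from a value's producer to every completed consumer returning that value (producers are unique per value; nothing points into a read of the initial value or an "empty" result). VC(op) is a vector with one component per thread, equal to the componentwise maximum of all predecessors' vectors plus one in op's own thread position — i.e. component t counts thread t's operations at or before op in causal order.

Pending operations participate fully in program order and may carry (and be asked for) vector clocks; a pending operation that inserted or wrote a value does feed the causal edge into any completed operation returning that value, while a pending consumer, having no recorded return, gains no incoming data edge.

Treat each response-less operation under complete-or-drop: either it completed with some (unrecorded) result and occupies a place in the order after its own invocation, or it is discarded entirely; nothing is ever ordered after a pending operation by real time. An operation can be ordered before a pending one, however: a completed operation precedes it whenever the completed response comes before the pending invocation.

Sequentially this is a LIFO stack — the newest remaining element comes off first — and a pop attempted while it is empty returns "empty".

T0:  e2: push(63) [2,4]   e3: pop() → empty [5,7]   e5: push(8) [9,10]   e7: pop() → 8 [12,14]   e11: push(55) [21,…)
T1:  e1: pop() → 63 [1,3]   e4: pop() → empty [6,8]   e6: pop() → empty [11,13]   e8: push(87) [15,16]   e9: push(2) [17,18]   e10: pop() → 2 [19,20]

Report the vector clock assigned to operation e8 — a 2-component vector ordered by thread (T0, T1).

(1, 4)

e2 (invocation 2): nothing precedes it; T0's component alone gives (1, 0)
from VC(e2)=(1, 0), e1 (invoked 1) maxes components and bumps T1 → (1, 1)
from VC(e2)=(1, 0), e3 (invoked 5) maxes components and bumps T0 → (2, 0)
from VC(e1)=(1, 1), e4 (invoked 6) maxes components and bumps T1 → (1, 2)
from VC(e3)=(2, 0), e5 (invoked 9) maxes components and bumps T0 → (3, 0)
from VC(e4)=(1, 2), e6 (invoked 11) maxes components and bumps T1 → (1, 3)
from VC(e5)=(3, 0), e7 (invoked 12) maxes components and bumps T0 → (4, 0)
from VC(e6)=(1, 3), e8 (invoked 15) maxes components and bumps T1 → (1, 4)
from VC(e7)=(4, 0), e11 (invoked 21) maxes components and bumps T0 → (5, 0)
from VC(e8)=(1, 4), e9 (invoked 17) maxes components and bumps T1 → (1, 5)
from VC(e9)=(1, 5), e10 (invoked 19) maxes components and bumps T1 → (1, 6)
target: VC(e8) = (1, 4)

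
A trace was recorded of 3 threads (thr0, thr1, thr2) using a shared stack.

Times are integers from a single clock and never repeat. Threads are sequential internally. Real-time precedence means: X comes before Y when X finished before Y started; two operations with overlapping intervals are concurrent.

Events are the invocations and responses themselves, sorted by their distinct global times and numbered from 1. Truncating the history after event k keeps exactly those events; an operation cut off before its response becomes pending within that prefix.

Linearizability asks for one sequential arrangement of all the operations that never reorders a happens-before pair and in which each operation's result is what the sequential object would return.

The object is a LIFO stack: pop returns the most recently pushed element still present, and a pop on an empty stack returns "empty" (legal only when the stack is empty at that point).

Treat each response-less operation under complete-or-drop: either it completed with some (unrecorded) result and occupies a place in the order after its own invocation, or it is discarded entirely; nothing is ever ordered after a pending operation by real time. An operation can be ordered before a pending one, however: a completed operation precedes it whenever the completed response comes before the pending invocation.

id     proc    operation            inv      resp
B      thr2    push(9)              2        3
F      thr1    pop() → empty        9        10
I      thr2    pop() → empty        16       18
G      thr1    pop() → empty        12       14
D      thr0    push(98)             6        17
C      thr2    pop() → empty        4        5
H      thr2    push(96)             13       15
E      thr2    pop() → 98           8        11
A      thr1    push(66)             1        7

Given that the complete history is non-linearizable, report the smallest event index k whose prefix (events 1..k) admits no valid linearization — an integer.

a valid linearization of events 1..4 exists, for instance A, B:
step 1: A push(66) (pending, included) — stack <66>
step 2: B push(9) — stack <66,9>
include event 5 — C responding at 5 — and every candidate order breaks
completion choices over the 1 pending operation (A) were checked; none helps
for example B, C (pending dropped) fails at step 2: C pop() → empty is not legal there

5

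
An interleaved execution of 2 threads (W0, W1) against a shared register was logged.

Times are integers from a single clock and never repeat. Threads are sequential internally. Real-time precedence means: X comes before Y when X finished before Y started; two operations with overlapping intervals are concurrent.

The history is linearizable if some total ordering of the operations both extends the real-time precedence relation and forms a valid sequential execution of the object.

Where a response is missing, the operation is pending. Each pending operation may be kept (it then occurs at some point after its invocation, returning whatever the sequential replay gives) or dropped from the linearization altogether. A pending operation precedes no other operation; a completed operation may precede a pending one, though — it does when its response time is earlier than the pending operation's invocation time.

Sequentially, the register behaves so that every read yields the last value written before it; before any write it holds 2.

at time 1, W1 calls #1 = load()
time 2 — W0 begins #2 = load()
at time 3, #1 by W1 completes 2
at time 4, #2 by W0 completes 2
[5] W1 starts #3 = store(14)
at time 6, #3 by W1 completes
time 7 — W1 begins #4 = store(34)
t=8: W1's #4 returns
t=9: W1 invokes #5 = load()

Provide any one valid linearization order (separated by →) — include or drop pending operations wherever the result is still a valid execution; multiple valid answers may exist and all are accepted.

1. #1 load() → 2, leaving value 2
2. #2 load() → 2, leaving value 2
3. #3 store(14), leaving value 14
4. #4 store(34), leaving value 34

#1 → #2 → #3 → #4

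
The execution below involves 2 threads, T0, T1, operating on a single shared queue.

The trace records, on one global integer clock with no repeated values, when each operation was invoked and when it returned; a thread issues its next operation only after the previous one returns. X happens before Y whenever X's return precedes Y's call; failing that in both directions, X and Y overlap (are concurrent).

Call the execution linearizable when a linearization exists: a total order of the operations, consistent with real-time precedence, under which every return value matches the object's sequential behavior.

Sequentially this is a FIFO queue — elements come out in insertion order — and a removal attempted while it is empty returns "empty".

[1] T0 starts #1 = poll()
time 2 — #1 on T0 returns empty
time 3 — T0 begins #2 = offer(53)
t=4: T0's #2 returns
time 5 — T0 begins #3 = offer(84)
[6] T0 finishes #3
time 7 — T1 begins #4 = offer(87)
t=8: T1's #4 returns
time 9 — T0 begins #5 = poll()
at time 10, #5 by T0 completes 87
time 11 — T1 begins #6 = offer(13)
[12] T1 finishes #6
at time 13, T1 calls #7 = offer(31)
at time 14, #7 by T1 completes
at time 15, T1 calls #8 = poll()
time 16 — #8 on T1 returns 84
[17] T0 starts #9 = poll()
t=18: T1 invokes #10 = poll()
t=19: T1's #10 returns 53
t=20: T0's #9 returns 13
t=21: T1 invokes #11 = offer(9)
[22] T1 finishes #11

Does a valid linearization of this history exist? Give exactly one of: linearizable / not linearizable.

already the first 10 events (up to #5's response at time 10) admit no linearization; the first 9 still do
one real-time candidate order over the 5 completed operations — the queue replay rejects it
sample order #1, #2, #3, #4, #5 stalls at step 5 — #5 poll() → 87 has no legal effect

not linearizable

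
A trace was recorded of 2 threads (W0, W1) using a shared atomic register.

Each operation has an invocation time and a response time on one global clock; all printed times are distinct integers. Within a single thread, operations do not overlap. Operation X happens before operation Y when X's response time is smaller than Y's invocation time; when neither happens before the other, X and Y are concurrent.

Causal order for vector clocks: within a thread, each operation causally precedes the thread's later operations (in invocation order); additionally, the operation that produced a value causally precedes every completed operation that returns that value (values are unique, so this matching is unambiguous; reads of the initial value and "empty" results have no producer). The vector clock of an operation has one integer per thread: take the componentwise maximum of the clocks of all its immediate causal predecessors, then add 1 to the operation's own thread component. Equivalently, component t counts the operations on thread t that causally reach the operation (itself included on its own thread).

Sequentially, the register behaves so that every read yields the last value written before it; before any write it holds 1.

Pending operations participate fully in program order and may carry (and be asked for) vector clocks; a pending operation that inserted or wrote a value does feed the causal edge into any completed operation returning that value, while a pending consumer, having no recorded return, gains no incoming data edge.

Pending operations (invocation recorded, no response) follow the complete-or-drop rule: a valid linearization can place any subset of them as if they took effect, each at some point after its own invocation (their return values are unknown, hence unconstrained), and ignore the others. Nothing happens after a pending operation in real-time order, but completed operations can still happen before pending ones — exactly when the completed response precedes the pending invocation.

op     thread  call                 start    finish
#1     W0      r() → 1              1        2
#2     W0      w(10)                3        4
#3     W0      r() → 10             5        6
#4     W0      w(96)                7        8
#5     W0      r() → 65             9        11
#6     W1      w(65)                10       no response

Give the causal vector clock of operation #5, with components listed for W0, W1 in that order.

no predecessors for #6 (invoked 10): W1 increments from zero → (0, 1)
no predecessors for #1 (invoked 1): W0 increments from zero → (1, 0)
invoked at 3, #2 merges VC(#1)=(1, 0) and bumps W0's slot → (2, 0)
invoked at 5, #3 merges VC(#2)=(2, 0) and bumps W0's slot → (3, 0)
invoked at 7, #4 merges VC(#3)=(3, 0) and bumps W0's slot → (4, 0)
invoked at 9, #5 merges VC(#4)=(4, 0), VC(#6)=(0, 1) and bumps W0's slot → (5, 1)
target: VC(#5) = (5, 1)

(5, 1)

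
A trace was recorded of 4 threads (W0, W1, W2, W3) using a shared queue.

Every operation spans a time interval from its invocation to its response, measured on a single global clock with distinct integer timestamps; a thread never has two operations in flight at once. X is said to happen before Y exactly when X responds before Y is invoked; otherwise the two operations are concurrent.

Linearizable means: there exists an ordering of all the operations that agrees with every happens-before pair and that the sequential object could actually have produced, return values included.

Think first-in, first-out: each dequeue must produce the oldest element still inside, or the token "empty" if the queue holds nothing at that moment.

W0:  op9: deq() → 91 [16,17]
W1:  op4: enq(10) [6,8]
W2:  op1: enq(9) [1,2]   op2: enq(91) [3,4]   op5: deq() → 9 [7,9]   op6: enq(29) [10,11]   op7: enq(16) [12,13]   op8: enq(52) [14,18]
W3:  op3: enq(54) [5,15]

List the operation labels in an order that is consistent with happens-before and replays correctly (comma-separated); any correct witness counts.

step 1: op1 enq(9) — queue <9>
step 2: op2 enq(91) — queue <9,91>
step 3: op3 enq(54) — queue <9,91,54>
step 4: op4 enq(10) — queue <9,91,54,10>
step 5: op5 deq() → 9 — queue <91,54,10>
step 6: op6 enq(29) — queue <91,54,10,29>
step 7: op7 enq(16) — queue <91,54,10,29,16>
step 8: op8 enq(52) — queue <91,54,10,29,16,52>
step 9: op9 deq() → 91 — queue <54,10,29,16,52>

op1, op2, op3, op4, op5, op6, op7, op8, op9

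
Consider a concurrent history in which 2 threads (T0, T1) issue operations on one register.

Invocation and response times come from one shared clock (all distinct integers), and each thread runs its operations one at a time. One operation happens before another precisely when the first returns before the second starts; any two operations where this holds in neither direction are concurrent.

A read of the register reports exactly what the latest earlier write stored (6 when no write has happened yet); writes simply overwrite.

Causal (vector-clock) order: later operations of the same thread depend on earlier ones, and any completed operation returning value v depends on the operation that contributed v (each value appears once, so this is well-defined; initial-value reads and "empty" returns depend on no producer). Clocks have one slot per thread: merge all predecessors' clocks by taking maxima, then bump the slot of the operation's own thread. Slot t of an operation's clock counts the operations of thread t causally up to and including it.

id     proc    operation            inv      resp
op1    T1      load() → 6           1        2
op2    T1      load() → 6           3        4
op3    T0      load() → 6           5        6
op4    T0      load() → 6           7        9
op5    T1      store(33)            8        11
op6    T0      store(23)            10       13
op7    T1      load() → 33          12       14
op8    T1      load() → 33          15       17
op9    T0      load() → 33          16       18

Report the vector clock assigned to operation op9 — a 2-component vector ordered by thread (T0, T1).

root op op1, invoked 1: fresh clock plus T1's own tick → (0, 1)
root op op3, invoked 5: fresh clock plus T0's own tick → (1, 0)
op2 (invocation 3): componentwise max over VC(op1)=(0, 1), +1 at T1, giving (0, 2)
op4 (invocation 7): componentwise max over VC(op3)=(1, 0), +1 at T0, giving (2, 0)
op5 (invocation 8): componentwise max over VC(op2)=(0, 2), +1 at T1, giving (0, 3)
op6 (invocation 10): componentwise max over VC(op4)=(2, 0), +1 at T0, giving (3, 0)
op7 (invocation 12): componentwise max over VC(op5)=(0, 3), +1 at T1, giving (0, 4)
op8 (invocation 15): componentwise max over VC(op5)=(0, 3), VC(op7)=(0, 4), +1 at T1, giving (0, 5)
op9 (invocation 16): componentwise max over VC(op5)=(0, 3), VC(op6)=(3, 0), +1 at T0, giving (4, 3)
target: VC(op9) = (4, 3)

(4, 3)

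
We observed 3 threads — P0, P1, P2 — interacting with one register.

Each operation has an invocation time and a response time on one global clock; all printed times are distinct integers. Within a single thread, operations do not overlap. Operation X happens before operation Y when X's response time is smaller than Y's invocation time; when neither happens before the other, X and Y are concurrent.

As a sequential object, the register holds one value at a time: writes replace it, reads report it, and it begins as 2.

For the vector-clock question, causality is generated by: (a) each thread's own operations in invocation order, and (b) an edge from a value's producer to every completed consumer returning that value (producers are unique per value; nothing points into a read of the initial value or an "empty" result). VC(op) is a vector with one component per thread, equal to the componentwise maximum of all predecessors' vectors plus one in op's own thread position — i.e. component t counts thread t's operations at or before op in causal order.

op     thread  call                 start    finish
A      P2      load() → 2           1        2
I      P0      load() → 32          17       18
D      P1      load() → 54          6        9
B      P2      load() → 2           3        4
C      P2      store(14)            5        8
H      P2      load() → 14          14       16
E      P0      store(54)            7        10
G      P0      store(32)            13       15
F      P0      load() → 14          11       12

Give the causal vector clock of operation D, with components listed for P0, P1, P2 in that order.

(1, 1, 0)

A (invocation 1): nothing precedes it; P2's component alone gives (0, 0, 1)
E (invocation 7): nothing precedes it; P0's component alone gives (1, 0, 0)
from VC(A)=(0, 0, 1), B (invoked 3) maxes components and bumps P2 → (0, 0, 2)
from VC(E)=(1, 0, 0), D (invoked 6) maxes components and bumps P1 → (1, 1, 0)
from VC(B)=(0, 0, 2), C (invoked 5) maxes components and bumps P2 → (0, 0, 3)
from VC(C)=(0, 0, 3), H (invoked 14) maxes components and bumps P2 → (0, 0, 4)
from VC(C)=(0, 0, 3), VC(E)=(1, 0, 0), F (invoked 11) maxes components and bumps P0 → (2, 0, 3)
from VC(F)=(2, 0, 3), G (invoked 13) maxes components and bumps P0 → (3, 0, 3)
from VC(G)=(3, 0, 3), I (invoked 17) maxes components and bumps P0 → (4, 0, 3)
target: VC(D) = (1, 1, 0)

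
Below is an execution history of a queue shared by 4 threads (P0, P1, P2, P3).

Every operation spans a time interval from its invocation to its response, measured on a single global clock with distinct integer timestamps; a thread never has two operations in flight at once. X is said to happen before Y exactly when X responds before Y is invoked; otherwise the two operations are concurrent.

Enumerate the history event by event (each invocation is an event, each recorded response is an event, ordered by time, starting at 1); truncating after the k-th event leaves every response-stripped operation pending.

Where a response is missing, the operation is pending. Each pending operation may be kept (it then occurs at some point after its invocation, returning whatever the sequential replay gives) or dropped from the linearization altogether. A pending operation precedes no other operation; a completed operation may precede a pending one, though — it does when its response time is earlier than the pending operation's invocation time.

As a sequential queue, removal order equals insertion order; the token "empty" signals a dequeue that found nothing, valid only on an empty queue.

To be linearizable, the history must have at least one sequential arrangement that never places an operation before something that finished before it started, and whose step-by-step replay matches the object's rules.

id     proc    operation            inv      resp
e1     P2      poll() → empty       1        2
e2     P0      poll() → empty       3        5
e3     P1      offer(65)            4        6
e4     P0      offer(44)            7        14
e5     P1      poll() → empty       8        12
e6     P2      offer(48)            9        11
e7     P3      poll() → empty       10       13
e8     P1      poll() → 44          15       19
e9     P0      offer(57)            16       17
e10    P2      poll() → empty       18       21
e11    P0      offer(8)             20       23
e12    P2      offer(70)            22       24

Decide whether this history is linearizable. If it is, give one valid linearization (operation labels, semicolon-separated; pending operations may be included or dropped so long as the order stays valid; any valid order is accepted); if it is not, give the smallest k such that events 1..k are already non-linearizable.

already the first 13 events (up to e7's response at time 13) admit no linearization; the first 12 still do
the 6 completed operations admit 12 real-time orders; each fails the queue replay
including or dropping the 1 pending operation (e4) in any combination fails
e.g. e1, e2, e3, e5, e6, e7 (pending dropped): illegal at step 4, since e5 poll() → empty cannot apply there
e.g. e1, e2, e3, e5, e7, e6 (pending dropped): illegal at step 4, since e5 poll() → empty cannot apply there

not linearizable — minimal violating prefix: 13 events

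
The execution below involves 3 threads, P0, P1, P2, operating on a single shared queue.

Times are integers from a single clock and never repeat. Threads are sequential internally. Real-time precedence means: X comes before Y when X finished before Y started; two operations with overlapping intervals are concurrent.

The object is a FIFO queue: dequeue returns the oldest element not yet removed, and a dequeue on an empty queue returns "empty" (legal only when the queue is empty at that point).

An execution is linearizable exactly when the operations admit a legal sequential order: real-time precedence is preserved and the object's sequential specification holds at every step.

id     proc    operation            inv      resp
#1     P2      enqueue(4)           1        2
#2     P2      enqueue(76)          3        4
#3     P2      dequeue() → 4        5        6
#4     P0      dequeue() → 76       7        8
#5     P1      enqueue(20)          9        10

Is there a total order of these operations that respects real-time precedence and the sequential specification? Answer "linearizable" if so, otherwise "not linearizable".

one valid linearization: #1, #2, #3, #4, #5
step 1: #1 enqueue(4) — queue <4>
step 2: #2 enqueue(76) — queue <4,76>
step 3: #3 dequeue() → 4 — queue <76>
step 4: #4 dequeue() → 76 — queue <>
step 5: #5 enqueue(20) — queue <20>

linearizable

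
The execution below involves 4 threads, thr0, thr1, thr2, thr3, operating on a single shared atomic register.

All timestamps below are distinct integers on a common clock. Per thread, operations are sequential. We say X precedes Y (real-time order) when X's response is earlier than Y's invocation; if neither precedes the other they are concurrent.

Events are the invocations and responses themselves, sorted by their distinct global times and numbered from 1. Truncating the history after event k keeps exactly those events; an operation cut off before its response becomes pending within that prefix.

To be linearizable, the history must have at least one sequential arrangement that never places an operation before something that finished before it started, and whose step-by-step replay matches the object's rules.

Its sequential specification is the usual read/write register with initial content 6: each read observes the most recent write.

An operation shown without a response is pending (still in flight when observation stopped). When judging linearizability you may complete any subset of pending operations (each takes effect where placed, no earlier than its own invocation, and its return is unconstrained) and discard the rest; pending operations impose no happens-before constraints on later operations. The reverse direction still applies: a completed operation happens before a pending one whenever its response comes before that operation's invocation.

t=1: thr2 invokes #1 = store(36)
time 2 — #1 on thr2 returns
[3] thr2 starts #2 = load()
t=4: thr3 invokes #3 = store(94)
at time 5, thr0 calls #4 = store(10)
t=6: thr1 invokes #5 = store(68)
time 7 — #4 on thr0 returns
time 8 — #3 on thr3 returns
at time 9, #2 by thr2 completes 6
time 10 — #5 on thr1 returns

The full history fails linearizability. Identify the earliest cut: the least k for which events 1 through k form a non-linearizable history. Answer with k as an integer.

events 1..8 are linearizable; a witness order is #1, #2, #3, #4:
step 1: #1 store(36) — value 36
step 2: #2 load() (pending, included) — value 36
step 3: #3 store(94) — value 94
step 4: #4 store(10) — value 10
with event 9 included (#2 responding at time 9), all real-time-consistent orders fail
every completion of the 1 pending operation (#5) was checked; none linearizes
for example #1, #2, #3, #4 (pending dropped) fails at step 2: #2 load() → 6 is not legal there
for example #1, #2, #4, #3 (pending dropped) fails at step 2: #2 load() → 6 is not legal there

9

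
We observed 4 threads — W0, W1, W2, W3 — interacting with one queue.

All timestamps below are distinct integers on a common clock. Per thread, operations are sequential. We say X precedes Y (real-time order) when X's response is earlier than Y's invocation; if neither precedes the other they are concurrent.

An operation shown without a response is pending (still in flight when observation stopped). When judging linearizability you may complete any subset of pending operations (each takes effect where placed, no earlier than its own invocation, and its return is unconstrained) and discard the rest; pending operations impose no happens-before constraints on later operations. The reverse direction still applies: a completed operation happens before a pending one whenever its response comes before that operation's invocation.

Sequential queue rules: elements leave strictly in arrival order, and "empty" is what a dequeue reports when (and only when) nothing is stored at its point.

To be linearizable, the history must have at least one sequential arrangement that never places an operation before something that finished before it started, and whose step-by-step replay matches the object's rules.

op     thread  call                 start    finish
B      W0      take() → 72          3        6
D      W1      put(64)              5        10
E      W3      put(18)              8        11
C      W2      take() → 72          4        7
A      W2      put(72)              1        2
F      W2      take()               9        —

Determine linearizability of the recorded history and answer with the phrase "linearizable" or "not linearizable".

prefix check: 1..6 passes, 1..7 fails once C's time-7 response joins
checked exhaustively: 2 real-time-consistent orders of 3 completed operations, zero legal queue replays
completion choices over the 1 pending operation (D) were checked; none helps
for example A, B, C (pending dropped) fails at step 3: C take() → 72 is not legal there
for example A, C, B (pending dropped) fails at step 3: B take() → 72 is not legal there

not linearizable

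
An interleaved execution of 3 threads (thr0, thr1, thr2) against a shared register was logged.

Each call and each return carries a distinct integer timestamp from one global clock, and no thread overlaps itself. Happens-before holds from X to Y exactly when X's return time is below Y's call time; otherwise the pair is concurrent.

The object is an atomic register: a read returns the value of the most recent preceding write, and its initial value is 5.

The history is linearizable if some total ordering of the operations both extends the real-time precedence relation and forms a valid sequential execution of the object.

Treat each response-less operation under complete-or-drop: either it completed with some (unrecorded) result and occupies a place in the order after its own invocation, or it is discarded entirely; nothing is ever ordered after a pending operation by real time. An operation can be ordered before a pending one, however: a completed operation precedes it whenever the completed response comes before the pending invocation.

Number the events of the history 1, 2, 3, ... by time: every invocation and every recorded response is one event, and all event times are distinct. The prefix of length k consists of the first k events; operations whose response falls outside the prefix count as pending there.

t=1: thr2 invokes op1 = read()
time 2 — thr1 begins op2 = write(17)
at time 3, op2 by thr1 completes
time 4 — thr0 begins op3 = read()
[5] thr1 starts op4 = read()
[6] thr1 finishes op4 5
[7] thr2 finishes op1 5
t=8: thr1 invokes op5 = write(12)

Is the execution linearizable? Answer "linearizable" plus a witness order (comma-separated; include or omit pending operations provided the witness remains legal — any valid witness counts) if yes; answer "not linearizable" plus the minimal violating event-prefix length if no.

already the first 6 events (up to op4's response at time 6) admit no linearization; the first 5 still do
the sole real-time-consistent order of 2 completed operations fails the register replay
completion choices over the 2 pending operations (op1, op3) were checked; none helps
take op2, op4 (pending dropped): step 2 already fails, because op4 read() → 5 cannot occur there

not linearizable — minimal violating prefix: 6 events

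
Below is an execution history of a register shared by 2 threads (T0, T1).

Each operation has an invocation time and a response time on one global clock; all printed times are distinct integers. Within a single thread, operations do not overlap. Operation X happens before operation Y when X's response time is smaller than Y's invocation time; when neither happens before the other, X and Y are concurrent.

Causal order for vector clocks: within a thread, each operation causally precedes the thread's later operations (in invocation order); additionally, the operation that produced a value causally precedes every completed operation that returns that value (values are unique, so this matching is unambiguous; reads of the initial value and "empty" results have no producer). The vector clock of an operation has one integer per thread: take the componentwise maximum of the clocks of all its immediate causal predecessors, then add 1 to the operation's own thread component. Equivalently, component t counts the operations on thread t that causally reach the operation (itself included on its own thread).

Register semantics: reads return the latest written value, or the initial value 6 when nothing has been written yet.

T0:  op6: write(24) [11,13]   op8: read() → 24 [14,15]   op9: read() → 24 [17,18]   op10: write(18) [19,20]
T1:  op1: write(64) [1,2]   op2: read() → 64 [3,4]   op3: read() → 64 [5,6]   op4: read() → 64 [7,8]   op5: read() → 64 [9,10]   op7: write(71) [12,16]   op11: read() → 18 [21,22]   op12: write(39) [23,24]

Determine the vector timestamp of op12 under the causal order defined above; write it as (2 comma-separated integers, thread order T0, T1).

no predecessors for op1 (invoked 1): T1 increments from zero → (0, 1)
no predecessors for op6 (invoked 11): T0 increments from zero → (1, 0)
from VC(op1)=(0, 1), op2 (invoked 3) maxes components and bumps T1 → (0, 2)
from VC(op6)=(1, 0), op8 (invoked 14) maxes components and bumps T0 → (2, 0)
from VC(op1)=(0, 1), VC(op2)=(0, 2), op3 (invoked 5) maxes components and bumps T1 → (0, 3)
from VC(op6)=(1, 0), VC(op8)=(2, 0), op9 (invoked 17) maxes components and bumps T0 → (3, 0)
from VC(op1)=(0, 1), VC(op3)=(0, 3), op4 (invoked 7) maxes components and bumps T1 → (0, 4)
from VC(op9)=(3, 0), op10 (invoked 19) maxes components and bumps T0 → (4, 0)
from VC(op1)=(0, 1), VC(op4)=(0, 4), op5 (invoked 9) maxes components and bumps T1 → (0, 5)
from VC(op5)=(0, 5), op7 (invoked 12) maxes components and bumps T1 → (0, 6)
from VC(op7)=(0, 6), VC(op10)=(4, 0), op11 (invoked 21) maxes components and bumps T1 → (4, 7)
from VC(op11)=(4, 7), op12 (invoked 23) maxes components and bumps T1 → (4, 8)
target: VC(op12) = (4, 8)

(4, 8)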